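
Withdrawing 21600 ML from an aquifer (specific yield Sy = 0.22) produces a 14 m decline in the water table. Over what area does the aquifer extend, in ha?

ΔV = 21600 ML = 2.16 × 10^7 m³
A = ΔV / (Sy × Δh) = 2.16 × 10^7 / (0.22 × 14) = 7.013 × 10^6 m²
A = 7.013 × 10^6 m² = 701.3 ha

A ≈ 701 ha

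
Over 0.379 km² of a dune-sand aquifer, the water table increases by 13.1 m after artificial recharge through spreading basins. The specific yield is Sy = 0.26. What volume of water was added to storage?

ΔV ≈ 1.29 × 10^6 m³

A = 0.379 km² = 3.79 × 10^5 m²
ΔV = Sy × A × Δh = 0.26 × 3.79 × 10^5 m² × 13.1 m = 1.291 × 10^6 m³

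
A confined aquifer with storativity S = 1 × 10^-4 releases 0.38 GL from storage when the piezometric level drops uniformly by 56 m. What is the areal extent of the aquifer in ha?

A ≈ 6790 ha

ΔV = 0.38 GL = 3.8 × 10^5 m³
A = ΔV / (S × Δh) = 3.8 × 10^5 / (1 × 10^-4 × 56) = 6.786 × 10^7 m²
A = 6.786 × 10^7 m² = 6786 ha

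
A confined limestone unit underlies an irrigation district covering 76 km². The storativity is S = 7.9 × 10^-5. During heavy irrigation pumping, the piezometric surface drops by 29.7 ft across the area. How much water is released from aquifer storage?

A = 76 km² = 7.6 × 10^7 m²
Δh = 29.7 ft = 9.053 m
ΔV = S × A × Δh = 7.9 × 10^-5 × 7.6 × 10^7 m² × 9.053 m = 54350 m³

ΔV ≈ 54400 m³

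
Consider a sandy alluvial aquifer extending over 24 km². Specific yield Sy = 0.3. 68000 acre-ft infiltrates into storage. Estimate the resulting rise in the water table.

Δh ≈ 11.6 m

A = 24 km² = 2.4 × 10^7 m²
ΔV = 68000 acre-ft = 8.388 × 10^7 m³
Δh = ΔV / (Sy × A) = 8.388 × 10^7 m³ / (0.3 × 2.4 × 10^7 m²) = 11.65 m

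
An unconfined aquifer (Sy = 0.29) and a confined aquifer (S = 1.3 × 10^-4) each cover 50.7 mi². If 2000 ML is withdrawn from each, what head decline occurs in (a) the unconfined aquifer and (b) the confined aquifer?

A = 50.7 mi² = 1.313 × 10^8 m²
ΔV = 2000 ML = 2 × 10^6 m³
Unconfined: Δh_u = ΔV/(Sy·A) = 2 × 10^6/(0.29 × 1.313 × 10^8) = 0.05252 m
Confined: Δh_c = ΔV/(S·A) = 2 × 10^6/(1.3 × 10^-4 × 1.313 × 10^8) = 117.2 m

Δh_u ≈ 0.0525 m; Δh_c ≈ 117 m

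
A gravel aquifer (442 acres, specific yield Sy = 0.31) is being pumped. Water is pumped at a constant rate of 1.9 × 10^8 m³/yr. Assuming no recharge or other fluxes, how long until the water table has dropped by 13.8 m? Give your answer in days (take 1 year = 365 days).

A = 442 acres = 1.789 × 10^6 m²
ΔV = Sy × A × Δh = 0.31 × 1.789 × 10^6 × 13.8 = 7.652 × 10^6 m³
Q = 1.9 × 10^8 m³/yr = 5.205 × 10^5 m³/d
t = ΔV / Q = 7.652 × 10^6 m³ / 5.205 × 10^5 m³/d = 14.7 d

t ≈ 14.7 days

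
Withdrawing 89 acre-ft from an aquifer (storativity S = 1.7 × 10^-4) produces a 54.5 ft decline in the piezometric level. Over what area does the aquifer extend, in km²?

Δh = 54.5 ft = 16.61 m
ΔV = 89 acre-ft = 1.098 × 10^5 m³
A = ΔV / (S × Δh) = 1.098 × 10^5 / (1.7 × 10^-4 × 16.61) = 3.887 × 10^7 m²
A = 3.887 × 10^7 m² = 38.87 km²

A ≈ 38.9 km²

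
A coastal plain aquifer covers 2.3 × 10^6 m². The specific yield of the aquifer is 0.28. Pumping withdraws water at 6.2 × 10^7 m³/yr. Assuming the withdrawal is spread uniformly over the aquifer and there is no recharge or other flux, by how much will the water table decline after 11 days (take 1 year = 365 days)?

Δh ≈ 2.9 m

Q = 6.2 × 10^7 m³/yr = 1.699 × 10^5 m³/d
ΔV = Q × t = 1.699 × 10^5 m³/d × 11 d = 1.868 × 10^6 m³
Δh = ΔV / (Sy × A) = 1.868 × 10^6 / (0.28 × 2.3 × 10^6) = 2.901 m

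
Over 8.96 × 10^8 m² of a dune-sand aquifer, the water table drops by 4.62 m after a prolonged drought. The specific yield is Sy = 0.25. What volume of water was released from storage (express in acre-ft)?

ΔV = Sy × A × Δh = 0.25 × 8.96 × 10^8 m² × 4.62 m = 1.035 × 10^9 m³
ΔV = 1.035 × 10^9 m³ = 8.39 × 10^5 acre-ft

ΔV ≈ 8.39 × 10^5 acre-ft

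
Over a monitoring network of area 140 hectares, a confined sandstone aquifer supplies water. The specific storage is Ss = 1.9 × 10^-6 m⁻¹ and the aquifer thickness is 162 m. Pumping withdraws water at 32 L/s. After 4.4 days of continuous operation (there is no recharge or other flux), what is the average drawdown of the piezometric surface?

Δh ≈ 28.2 m

S = Ss × b = 1.9 × 10^-6 m⁻¹ × 162 m = 3.078 × 10^-4
A = 140 hectares = 1.4 × 10^6 m²
Q = 32 L/s = 2765 m³/d
ΔV = Q × t = 2765 m³/d × 4.4 d = 12170 m³
Δh = ΔV / (S × A) = 12170 / (3.078 × 10^-4 × 1.4 × 10^6) = 28.23 m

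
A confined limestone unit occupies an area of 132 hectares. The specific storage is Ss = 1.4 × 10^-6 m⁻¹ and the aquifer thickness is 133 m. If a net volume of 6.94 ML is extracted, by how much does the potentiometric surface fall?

S = Ss × b = 1.4 × 10^-6 m⁻¹ × 133 m = 1.862 × 10^-4
A = 132 hectares = 1.32 × 10^6 m²
ΔV = 6.94 ML = 6940 m³
Δh = ΔV / (S × A) = 6940 m³ / (1.862 × 10^-4 × 1.32 × 10^6 m²) = 28.24 m

Δh ≈ 28.2 m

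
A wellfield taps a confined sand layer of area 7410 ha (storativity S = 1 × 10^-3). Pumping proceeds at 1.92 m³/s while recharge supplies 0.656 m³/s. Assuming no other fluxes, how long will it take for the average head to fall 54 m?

t ≈ 36.6 days

A = 7410 ha = 7.41 × 10^7 m²
ΔV = S × A × Δh = 0.001 × 7.41 × 10^7 × 54 = 4.001 × 10^6 m³
Net withdrawal = 1.92 − 0.656 = 1.264 m³/s = 1.092 × 10^5 m³/d
t = ΔV / Q = 4.001 × 10^6 m³ / 1.092 × 10^5 m³/d = 36.64 d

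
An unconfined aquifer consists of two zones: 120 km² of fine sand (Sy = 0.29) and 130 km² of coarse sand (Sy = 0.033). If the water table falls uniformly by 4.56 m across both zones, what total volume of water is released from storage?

ΔV ≈ 1.78 × 10^8 m³

A₁ = 120 km² = 1.2 × 10^8 m²; A₂ = 130 km² = 1.3 × 10^8 m²
ΔV₁ = 0.29 × 1.2 × 10^8 × 4.56 = 1.587 × 10^8 m³
ΔV₂ = 0.033 × 1.3 × 10^8 × 4.56 = 1.956 × 10^7 m³
ΔV = ΔV₁ + ΔV₂ = 1.783 × 10^8 m³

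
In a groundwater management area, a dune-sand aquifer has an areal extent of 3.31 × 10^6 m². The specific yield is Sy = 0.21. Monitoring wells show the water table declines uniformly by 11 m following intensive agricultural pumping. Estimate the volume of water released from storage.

ΔV ≈ 7.65 × 10^6 m³

ΔV = Sy × A × Δh = 0.21 × 3.31 × 10^6 m² × 11 m = 7.646 × 10^6 m³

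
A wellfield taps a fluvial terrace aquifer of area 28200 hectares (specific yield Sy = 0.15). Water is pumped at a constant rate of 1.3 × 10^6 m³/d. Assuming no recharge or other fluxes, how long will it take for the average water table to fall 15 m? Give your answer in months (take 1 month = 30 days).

A = 28200 hectares = 2.82 × 10^8 m²
ΔV = Sy × A × Δh = 0.15 × 2.82 × 10^8 × 15 = 6.345 × 10^8 m³
t = ΔV / Q = 6.345 × 10^8 m³ / 1.3 × 10^6 m³/d = 488.1 d
t = 488.1 d ≈ 16.27 months

t ≈ 16.3 months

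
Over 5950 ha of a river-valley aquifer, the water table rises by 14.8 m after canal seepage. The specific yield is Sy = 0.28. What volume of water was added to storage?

A = 5950 ha = 5.95 × 10^7 m²
ΔV = Sy × A × Δh = 0.28 × 5.95 × 10^7 m² × 14.8 m = 2.466 × 10^8 m³

ΔV ≈ 2.47 × 10^8 m³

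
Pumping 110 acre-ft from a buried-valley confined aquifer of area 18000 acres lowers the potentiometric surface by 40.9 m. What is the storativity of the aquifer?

A = 18000 acres = 7.284 × 10^7 m²
ΔV = 110 acre-ft = 1.357 × 10^5 m³
S = ΔV / (A × Δh) = 1.357 × 10^5 m³ / (7.284 × 10^7 m² × 40.9 m) = 4.554 × 10^-5

S ≈ 4.6 × 10^-5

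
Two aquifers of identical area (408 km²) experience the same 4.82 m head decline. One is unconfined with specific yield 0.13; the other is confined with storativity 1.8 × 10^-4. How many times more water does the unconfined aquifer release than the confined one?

A = 408 km² = 4.08 × 10^8 m²
Unconfined: ΔV_u = Sy × A × Δh = 0.13 × 4.08 × 10^8 × 4.82 = 2.557 × 10^8 m³
Confined: ΔV_c = S × A × Δh = 1.8 × 10^-4 × 4.08 × 10^8 × 4.82 = 3.54 × 10^5 m³
Ratio = ΔV_u / ΔV_c = Sy / S = 0.13 / 1.8 × 10^-4 = 722.2

ΔV_u / ΔV_c ≈ 722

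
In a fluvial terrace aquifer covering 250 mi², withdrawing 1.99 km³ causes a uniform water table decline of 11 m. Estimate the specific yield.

A = 250 mi² = 6.475 × 10^8 m²
ΔV = 1.99 km³ = 1.99 × 10^9 m³
Sy = ΔV / (A × Δh) = 1.99 × 10^9 m³ / (6.475 × 10^8 m² × 11 m) = 0.2794

Sy ≈ 0.28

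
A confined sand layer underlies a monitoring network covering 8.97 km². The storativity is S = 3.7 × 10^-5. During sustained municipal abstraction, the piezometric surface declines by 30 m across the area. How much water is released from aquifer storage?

A = 8.97 km² = 8.97 × 10^6 m²
ΔV = S × A × Δh = 3.7 × 10^-5 × 8.97 × 10^6 m² × 30 m = 9957 m³

ΔV ≈ 9960 m³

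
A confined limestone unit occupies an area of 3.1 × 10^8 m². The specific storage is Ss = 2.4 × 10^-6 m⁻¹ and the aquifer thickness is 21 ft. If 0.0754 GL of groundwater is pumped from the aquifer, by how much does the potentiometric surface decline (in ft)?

b = 21 ft = 6.401 m
S = Ss × b = 2.4 × 10^-6 m⁻¹ × 6.401 m = 1.536 × 10^-5
ΔV = 0.0754 GL = 75400 m³
Δh = ΔV / (S × A) = 75400 m³ / (1.536 × 10^-5 × 3.1 × 10^8 m²) = 15.83 m
Δh = 15.83 m = 51.95 ft

Δh ≈ 51.9 ft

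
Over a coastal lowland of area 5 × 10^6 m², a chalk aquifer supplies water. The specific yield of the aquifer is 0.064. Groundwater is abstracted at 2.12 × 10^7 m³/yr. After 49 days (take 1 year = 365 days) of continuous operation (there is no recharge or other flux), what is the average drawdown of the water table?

Δh ≈ 8.89 m

Q = 2.12 × 10^7 m³/yr = 58080 m³/d
ΔV = Q × t = 58080 m³/d × 49 d = 2.846 × 10^6 m³
Δh = ΔV / (Sy × A) = 2.846 × 10^6 / (0.064 × 5 × 10^6) = 8.894 m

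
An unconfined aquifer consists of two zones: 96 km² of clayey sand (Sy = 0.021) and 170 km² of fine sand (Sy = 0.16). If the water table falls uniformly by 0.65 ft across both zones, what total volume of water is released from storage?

A₁ = 96 km² = 9.6 × 10^7 m²; A₂ = 170 km² = 1.7 × 10^8 m²
Δh = 0.65 ft = 0.1981 m
ΔV₁ = 0.021 × 9.6 × 10^7 × 0.1981 = 3.994 × 10^5 m³
ΔV₂ = 0.16 × 1.7 × 10^8 × 0.1981 = 5.389 × 10^6 m³
ΔV = ΔV₁ + ΔV₂ = 5.788 × 10^6 m³

ΔV ≈ 5.79 × 10^6 m³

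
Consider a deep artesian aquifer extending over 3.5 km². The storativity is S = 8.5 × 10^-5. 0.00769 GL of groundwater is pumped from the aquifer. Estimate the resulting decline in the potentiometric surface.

Δh ≈ 25.8 m

A = 3.5 km² = 3.5 × 10^6 m²
ΔV = 0.00769 GL = 7690 m³
Δh = ΔV / (S × A) = 7690 m³ / (8.5 × 10^-5 × 3.5 × 10^6 m²) = 25.85 m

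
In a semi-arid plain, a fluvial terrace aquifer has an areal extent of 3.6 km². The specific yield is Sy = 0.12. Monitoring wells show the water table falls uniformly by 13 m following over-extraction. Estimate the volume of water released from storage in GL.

A = 3.6 km² = 3.6 × 10^6 m²
ΔV = Sy × A × Δh = 0.12 × 3.6 × 10^6 m² × 13 m = 5.616 × 10^6 m³
ΔV = 5.616 × 10^6 m³ = 5.616 GL

ΔV ≈ 5.62 GL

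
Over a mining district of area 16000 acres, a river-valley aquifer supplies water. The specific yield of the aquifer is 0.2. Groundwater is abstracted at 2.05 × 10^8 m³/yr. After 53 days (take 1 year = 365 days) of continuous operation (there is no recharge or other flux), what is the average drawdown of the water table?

A = 16000 acres = 6.475 × 10^7 m²
Q = 2.05 × 10^8 m³/yr = 5.616 × 10^5 m³/d
ΔV = Q × t = 5.616 × 10^5 m³/d × 53 d = 2.977 × 10^7 m³
Δh = ΔV / (Sy × A) = 2.977 × 10^7 / (0.2 × 6.475 × 10^7) = 2.299 m

Δh ≈ 2.3 m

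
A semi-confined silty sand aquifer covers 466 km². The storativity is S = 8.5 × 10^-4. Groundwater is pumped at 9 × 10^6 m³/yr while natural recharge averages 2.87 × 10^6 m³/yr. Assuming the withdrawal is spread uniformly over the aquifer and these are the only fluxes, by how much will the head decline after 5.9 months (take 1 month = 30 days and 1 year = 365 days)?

Δh ≈ 7.5 m

A = 466 km² = 4.66 × 10^8 m²
Net abstraction = 9 × 10^6 − 2.87 × 10^6 = 6.13 × 10^6 m³/yr
Q_net = 6.13 × 10^6 m³/yr = 16790 m³/d
t = 5.9 months = 177 d
ΔV = Q × t = 16790 m³/d × 177 d = 2.973 × 10^6 m³
Δh = ΔV / (S × A) = 2.973 × 10^6 / (8.5 × 10^-4 × 4.66 × 10^8) = 7.505 m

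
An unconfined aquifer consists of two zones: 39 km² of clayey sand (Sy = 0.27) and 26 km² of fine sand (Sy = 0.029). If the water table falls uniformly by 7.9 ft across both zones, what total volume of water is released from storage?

A₁ = 39 km² = 3.9 × 10^7 m²; A₂ = 26 km² = 2.6 × 10^7 m²
Δh = 7.9 ft = 2.408 m
ΔV₁ = 0.27 × 3.9 × 10^7 × 2.408 = 2.536 × 10^7 m³
ΔV₂ = 0.029 × 2.6 × 10^7 × 2.408 = 1.816 × 10^6 m³
ΔV = ΔV₁ + ΔV₂ = 2.717 × 10^7 m³

ΔV ≈ 2.72 × 10^7 m³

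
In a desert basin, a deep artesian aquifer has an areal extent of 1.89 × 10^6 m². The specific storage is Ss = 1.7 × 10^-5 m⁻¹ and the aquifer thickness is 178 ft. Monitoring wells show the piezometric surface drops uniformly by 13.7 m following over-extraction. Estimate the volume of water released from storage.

b = 178 ft = 54.25 m
S = Ss × b = 1.7 × 10^-5 m⁻¹ × 54.25 m = 9.223 × 10^-4
ΔV = S × A × Δh = 9.223 × 10^-4 × 1.89 × 10^6 m² × 13.7 m = 23880 m³

ΔV ≈ 23900 m³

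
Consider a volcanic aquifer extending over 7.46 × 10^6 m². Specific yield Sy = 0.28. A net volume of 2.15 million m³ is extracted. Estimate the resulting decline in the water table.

Δh ≈ 1.03 m

ΔV = 2.15 million m³ = 2.15 × 10^6 m³
Δh = ΔV / (Sy × A) = 2.15 × 10^6 m³ / (0.28 × 7.46 × 10^6 m²) = 1.029 m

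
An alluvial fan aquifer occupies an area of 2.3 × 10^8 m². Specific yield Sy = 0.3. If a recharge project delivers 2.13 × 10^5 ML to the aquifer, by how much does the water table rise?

ΔV = 2.13 × 10^5 ML = 2.13 × 10^8 m³
Δh = ΔV / (Sy × A) = 2.13 × 10^8 m³ / (0.3 × 2.3 × 10^8 m²) = 3.087 m

Δh ≈ 3.09 m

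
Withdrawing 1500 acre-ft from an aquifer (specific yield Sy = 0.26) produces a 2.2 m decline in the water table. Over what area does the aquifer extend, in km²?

ΔV = 1500 acre-ft = 1.85 × 10^6 m³
A = ΔV / (Sy × Δh) = 1.85 × 10^6 / (0.26 × 2.2) = 3.235 × 10^6 m²
A = 3.235 × 10^6 m² = 3.235 km²

A ≈ 3.23 km²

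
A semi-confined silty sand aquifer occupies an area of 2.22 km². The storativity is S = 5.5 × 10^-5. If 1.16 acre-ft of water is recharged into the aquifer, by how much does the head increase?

Δh ≈ 11.7 m

A = 2.22 km² = 2.22 × 10^6 m²
ΔV = 1.16 acre-ft = 1431 m³
Δh = ΔV / (S × A) = 1431 m³ / (5.5 × 10^-5 × 2.22 × 10^6 m²) = 11.72 m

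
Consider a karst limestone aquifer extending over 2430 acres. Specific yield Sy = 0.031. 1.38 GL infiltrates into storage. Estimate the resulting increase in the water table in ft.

A = 2430 acres = 9.834 × 10^6 m²
ΔV = 1.38 GL = 1.38 × 10^6 m³
Δh = ΔV / (Sy × A) = 1.38 × 10^6 m³ / (0.031 × 9.834 × 10^6 m²) = 4.527 m
Δh = 4.527 m = 14.85 ft

Δh ≈ 14.9 ft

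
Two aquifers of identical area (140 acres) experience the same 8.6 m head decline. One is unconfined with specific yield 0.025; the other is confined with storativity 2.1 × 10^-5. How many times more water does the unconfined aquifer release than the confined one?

ΔV_u / ΔV_c ≈ 1190

A = 140 acres = 5.666 × 10^5 m²
Unconfined: ΔV_u = Sy × A × Δh = 0.025 × 5.666 × 10^5 × 8.6 = 1.218 × 10^5 m³
Confined: ΔV_c = S × A × Δh = 2.1 × 10^-5 × 5.666 × 10^5 × 8.6 = 102.3 m³
Ratio = ΔV_u / ΔV_c = Sy / S = 0.025 / 2.1 × 10^-5 = 1190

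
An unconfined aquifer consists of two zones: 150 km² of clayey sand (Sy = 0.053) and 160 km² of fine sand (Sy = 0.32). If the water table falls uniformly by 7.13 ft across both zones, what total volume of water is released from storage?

ΔV ≈ 1.29 × 10^8 m³

A₁ = 150 km² = 1.5 × 10^8 m²; A₂ = 160 km² = 1.6 × 10^8 m²
Δh = 7.13 ft = 2.173 m
ΔV₁ = 0.053 × 1.5 × 10^8 × 2.173 = 1.728 × 10^7 m³
ΔV₂ = 0.32 × 1.6 × 10^8 × 2.173 = 1.113 × 10^8 m³
ΔV = ΔV₁ + ΔV₂ = 1.285 × 10^8 m³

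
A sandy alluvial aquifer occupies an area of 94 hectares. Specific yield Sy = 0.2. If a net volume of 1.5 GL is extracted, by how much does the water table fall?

A = 94 hectares = 9.4 × 10^5 m²
ΔV = 1.5 GL = 1.5 × 10^6 m³
Δh = ΔV / (Sy × A) = 1.5 × 10^6 m³ / (0.2 × 9.4 × 10^5 m²) = 7.979 m

Δh ≈ 7.98 m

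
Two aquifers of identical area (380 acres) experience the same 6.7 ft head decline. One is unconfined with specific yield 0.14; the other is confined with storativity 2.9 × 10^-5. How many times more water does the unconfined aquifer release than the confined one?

ΔV_u / ΔV_c ≈ 4830

A = 380 acres = 1.538 × 10^6 m²
Δh = 6.7 ft = 2.042 m
Unconfined: ΔV_u = Sy × A × Δh = 0.14 × 1.538 × 10^6 × 2.042 = 4.397 × 10^5 m³
Confined: ΔV_c = S × A × Δh = 2.9 × 10^-5 × 1.538 × 10^6 × 2.042 = 91.07 m³
Ratio = ΔV_u / ΔV_c = Sy / S = 0.14 / 2.9 × 10^-5 = 4828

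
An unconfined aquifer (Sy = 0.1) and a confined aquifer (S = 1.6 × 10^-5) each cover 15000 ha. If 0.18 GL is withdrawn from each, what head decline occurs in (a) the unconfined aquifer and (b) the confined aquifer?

A = 15000 ha = 1.5 × 10^8 m²
ΔV = 0.18 GL = 1.8 × 10^5 m³
Unconfined: Δh_u = ΔV/(Sy·A) = 1.8 × 10^5/(0.1 × 1.5 × 10^8) = 0.012 m
Confined: Δh_c = ΔV/(S·A) = 1.8 × 10^5/(1.6 × 10^-5 × 1.5 × 10^8) = 75 m

Δh_u ≈ 0.012 m; Δh_c ≈ 75 m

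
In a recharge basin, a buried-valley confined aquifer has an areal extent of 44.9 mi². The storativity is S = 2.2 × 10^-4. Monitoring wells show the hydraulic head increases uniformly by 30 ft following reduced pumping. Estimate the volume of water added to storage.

A = 44.9 mi² = 1.163 × 10^8 m²
Δh = 30 ft = 9.144 m
ΔV = S × A × Δh = 2.2 × 10^-4 × 1.163 × 10^8 m² × 9.144 m = 2.339 × 10^5 m³

ΔV ≈ 2.34 × 10^5 m³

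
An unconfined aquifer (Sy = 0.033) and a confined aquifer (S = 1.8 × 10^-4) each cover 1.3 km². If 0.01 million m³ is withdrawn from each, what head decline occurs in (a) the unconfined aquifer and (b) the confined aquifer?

A = 1.3 km² = 1.3 × 10^6 m²
ΔV = 0.01 million m³ = 10000 m³
Unconfined: Δh_u = ΔV/(Sy·A) = 10000/(0.033 × 1.3 × 10^6) = 0.2331 m
Confined: Δh_c = ΔV/(S·A) = 10000/(1.8 × 10^-4 × 1.3 × 10^6) = 42.74 m

Δh_u ≈ 0.233 m; Δh_c ≈ 42.7 m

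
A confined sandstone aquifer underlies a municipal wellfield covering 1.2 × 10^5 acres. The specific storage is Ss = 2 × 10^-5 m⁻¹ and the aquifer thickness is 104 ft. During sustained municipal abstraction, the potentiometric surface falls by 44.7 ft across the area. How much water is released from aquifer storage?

b = 104 ft = 31.7 m
S = Ss × b = 2 × 10^-5 m⁻¹ × 31.7 m = 6.34 × 10^-4
A = 1.2 × 10^5 acres = 4.856 × 10^8 m²
Δh = 44.7 ft = 13.62 m
ΔV = S × A × Δh = 6.34 × 10^-4 × 4.856 × 10^8 m² × 13.62 m = 4.195 × 10^6 m³

ΔV ≈ 4.19 × 10^6 m³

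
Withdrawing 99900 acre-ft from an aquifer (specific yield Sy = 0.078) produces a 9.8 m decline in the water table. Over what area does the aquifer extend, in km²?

ΔV = 99900 acre-ft = 1.232 × 10^8 m³
A = ΔV / (Sy × Δh) = 1.232 × 10^8 / (0.078 × 9.8) = 1.612 × 10^8 m²
A = 1.612 × 10^8 m² = 161.2 km²

A ≈ 161 km²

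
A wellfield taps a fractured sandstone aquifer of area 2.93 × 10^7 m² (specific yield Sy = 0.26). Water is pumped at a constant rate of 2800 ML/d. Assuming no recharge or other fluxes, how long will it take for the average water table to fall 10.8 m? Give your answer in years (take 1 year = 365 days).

t ≈ 0.0805 years

ΔV = Sy × A × Δh = 0.26 × 2.93 × 10^7 × 10.8 = 8.227 × 10^7 m³
Q = 2800 ML/d = 2.8 × 10^6 m³/d
t = ΔV / Q = 8.227 × 10^7 m³ / 2.8 × 10^6 m³/d = 29.38 d
t = 29.38 d ≈ 0.0805 years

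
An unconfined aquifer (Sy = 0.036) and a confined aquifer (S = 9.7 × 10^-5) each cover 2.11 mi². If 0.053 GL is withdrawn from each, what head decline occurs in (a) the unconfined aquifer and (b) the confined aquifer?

Δh_u ≈ 0.269 m; Δh_c ≈ 100 m

A = 2.11 mi² = 5.465 × 10^6 m²
ΔV = 0.053 GL = 53000 m³
Unconfined: Δh_u = ΔV/(Sy·A) = 53000/(0.036 × 5.465 × 10^6) = 0.2694 m
Confined: Δh_c = ΔV/(S·A) = 53000/(9.7 × 10^-5 × 5.465 × 10^6) = 99.98 m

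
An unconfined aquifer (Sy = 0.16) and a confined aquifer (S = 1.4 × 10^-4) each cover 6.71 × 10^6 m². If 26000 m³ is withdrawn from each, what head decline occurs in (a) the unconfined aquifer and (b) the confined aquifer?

Unconfined: Δh_u = ΔV/(Sy·A) = 26000/(0.16 × 6.71 × 10^6) = 0.02422 m
Confined: Δh_c = ΔV/(S·A) = 26000/(1.4 × 10^-4 × 6.71 × 10^6) = 27.68 m

Δh_u ≈ 0.0242 m; Δh_c ≈ 27.7 m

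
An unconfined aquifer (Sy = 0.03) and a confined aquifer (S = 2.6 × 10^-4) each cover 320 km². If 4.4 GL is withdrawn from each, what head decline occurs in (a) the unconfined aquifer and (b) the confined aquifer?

A = 320 km² = 3.2 × 10^8 m²
ΔV = 4.4 GL = 4.4 × 10^6 m³
Unconfined: Δh_u = ΔV/(Sy·A) = 4.4 × 10^6/(0.03 × 3.2 × 10^8) = 0.4583 m
Confined: Δh_c = ΔV/(S·A) = 4.4 × 10^6/(2.6 × 10^-4 × 3.2 × 10^8) = 52.88 m

Δh_u ≈ 0.458 m; Δh_c ≈ 52.9 m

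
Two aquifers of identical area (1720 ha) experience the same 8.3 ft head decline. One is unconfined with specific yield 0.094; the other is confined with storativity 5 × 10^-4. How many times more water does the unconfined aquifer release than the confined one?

ΔV_u / ΔV_c ≈ 188

A = 1720 ha = 1.72 × 10^7 m²
Δh = 8.3 ft = 2.53 m
Unconfined: ΔV_u = Sy × A × Δh = 0.094 × 1.72 × 10^7 × 2.53 = 4.09 × 10^6 m³
Confined: ΔV_c = S × A × Δh = 5 × 10^-4 × 1.72 × 10^7 × 2.53 = 21760 m³
Ratio = ΔV_u / ΔV_c = Sy / S = 0.094 / 5 × 10^-4 = 188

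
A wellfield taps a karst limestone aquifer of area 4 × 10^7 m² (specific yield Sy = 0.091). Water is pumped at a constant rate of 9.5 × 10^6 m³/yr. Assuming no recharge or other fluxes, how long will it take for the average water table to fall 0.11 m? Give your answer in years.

ΔV = Sy × A × Δh = 0.091 × 4 × 10^7 × 0.11 = 4.004 × 10^5 m³
Q = 9.5 × 10^6 m³/yr = 26030 m³/d
t = ΔV / Q = 4.004 × 10^5 m³ / 26030 m³/d = 15.38 d
t = 15.38 d ≈ 0.04215 years

t ≈ 0.0421 years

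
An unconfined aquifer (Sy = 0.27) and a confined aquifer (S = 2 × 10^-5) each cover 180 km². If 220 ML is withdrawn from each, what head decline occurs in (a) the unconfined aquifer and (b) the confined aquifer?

Δh_u ≈ 0.00453 m; Δh_c ≈ 61.1 m

A = 180 km² = 1.8 × 10^8 m²
ΔV = 220 ML = 2.2 × 10^5 m³
Unconfined: Δh_u = ΔV/(Sy·A) = 2.2 × 10^5/(0.27 × 1.8 × 10^8) = 0.004527 m
Confined: Δh_c = ΔV/(S·A) = 2.2 × 10^5/(2 × 10^-5 × 1.8 × 10^8) = 61.11 m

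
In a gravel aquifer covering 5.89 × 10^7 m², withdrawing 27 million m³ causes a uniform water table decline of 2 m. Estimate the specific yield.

Sy ≈ 0.23

ΔV = 27 million m³ = 2.7 × 10^7 m³
Sy = ΔV / (A × Δh) = 2.7 × 10^7 m³ / (5.89 × 10^7 m² × 2 m) = 0.2292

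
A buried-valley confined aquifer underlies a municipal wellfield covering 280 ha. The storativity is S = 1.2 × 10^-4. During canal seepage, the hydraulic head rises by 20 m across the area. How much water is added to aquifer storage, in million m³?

A = 280 ha = 2.8 × 10^6 m²
ΔV = S × A × Δh = 1.2 × 10^-4 × 2.8 × 10^6 m² × 20 m = 6720 m³
ΔV = 6720 m³ = 0.00672 million m³

ΔV ≈ 0.00672 million m³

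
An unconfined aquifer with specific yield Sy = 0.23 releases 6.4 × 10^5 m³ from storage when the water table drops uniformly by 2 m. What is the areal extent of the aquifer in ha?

A = ΔV / (Sy × Δh) = 6.4 × 10^5 / (0.23 × 2) = 1.391 × 10^6 m²
A = 1.391 × 10^6 m² = 139.1 ha

A ≈ 139 ha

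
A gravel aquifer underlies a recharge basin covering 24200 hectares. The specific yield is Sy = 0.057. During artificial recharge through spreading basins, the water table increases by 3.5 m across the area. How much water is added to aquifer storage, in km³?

A = 24200 hectares = 2.42 × 10^8 m²
ΔV = Sy × A × Δh = 0.057 × 2.42 × 10^8 m² × 3.5 m = 4.828 × 10^7 m³
ΔV = 4.828 × 10^7 m³ = 0.04828 km³

ΔV ≈ 0.0483 km³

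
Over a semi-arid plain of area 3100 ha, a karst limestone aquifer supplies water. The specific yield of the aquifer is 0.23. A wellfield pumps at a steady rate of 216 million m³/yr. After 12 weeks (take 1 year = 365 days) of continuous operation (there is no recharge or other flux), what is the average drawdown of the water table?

A = 3100 ha = 3.1 × 10^7 m²
Q = 216 million m³/yr = 5.918 × 10^5 m³/d
t = 12 weeks = 84 d
ΔV = Q × t = 5.918 × 10^5 m³/d × 84 d = 4.971 × 10^7 m³
Δh = ΔV / (Sy × A) = 4.971 × 10^7 / (0.23 × 3.1 × 10^7) = 6.972 m

Δh ≈ 6.97 m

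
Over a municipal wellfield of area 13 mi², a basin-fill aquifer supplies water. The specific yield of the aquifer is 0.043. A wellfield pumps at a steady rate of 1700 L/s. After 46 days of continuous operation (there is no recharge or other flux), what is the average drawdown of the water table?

Δh ≈ 4.67 m

A = 13 mi² = 3.367 × 10^7 m²
Q = 1700 L/s = 1.469 × 10^5 m³/d
ΔV = Q × t = 1.469 × 10^5 m³/d × 46 d = 6.756 × 10^6 m³
Δh = ΔV / (Sy × A) = 6.756 × 10^6 / (0.043 × 3.367 × 10^7) = 4.667 m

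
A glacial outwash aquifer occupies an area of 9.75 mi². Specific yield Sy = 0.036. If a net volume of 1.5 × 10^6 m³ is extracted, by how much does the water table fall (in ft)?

Δh ≈ 5.41 ft

A = 9.75 mi² = 2.525 × 10^7 m²
Δh = ΔV / (Sy × A) = 1.5 × 10^6 m³ / (0.036 × 2.525 × 10^7 m²) = 1.65 m
Δh = 1.65 m = 5.413 ft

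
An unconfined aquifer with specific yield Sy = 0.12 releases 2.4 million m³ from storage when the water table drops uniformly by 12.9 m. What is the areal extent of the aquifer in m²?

A ≈ 1.55 × 10^6 m²

ΔV = 2.4 million m³ = 2.4 × 10^6 m³
A = ΔV / (Sy × Δh) = 2.4 × 10^6 / (0.12 × 12.9) = 1.55 × 10^6 m²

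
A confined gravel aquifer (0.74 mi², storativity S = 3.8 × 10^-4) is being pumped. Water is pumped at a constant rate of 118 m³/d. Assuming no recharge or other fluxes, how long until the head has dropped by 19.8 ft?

t ≈ 37.2 days

A = 0.74 mi² = 1.917 × 10^6 m²
Δh = 19.8 ft = 6.035 m
ΔV = S × A × Δh = 3.8 × 10^-4 × 1.917 × 10^6 × 6.035 = 4395 m³
t = ΔV / Q = 4395 m³ / 118 m³/d = 37.25 d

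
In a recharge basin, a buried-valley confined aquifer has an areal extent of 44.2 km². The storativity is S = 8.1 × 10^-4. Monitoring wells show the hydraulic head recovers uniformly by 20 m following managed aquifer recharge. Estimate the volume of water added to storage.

A = 44.2 km² = 4.42 × 10^7 m²
ΔV = S × A × Δh = 8.1 × 10^-4 × 4.42 × 10^7 m² × 20 m = 7.16 × 10^5 m³

ΔV ≈ 7.16 × 10^5 m³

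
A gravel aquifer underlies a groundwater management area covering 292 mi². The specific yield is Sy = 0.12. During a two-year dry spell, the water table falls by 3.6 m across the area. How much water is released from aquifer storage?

ΔV ≈ 3.27 × 10^8 m³

A = 292 mi² = 7.563 × 10^8 m²
ΔV = Sy × A × Δh = 0.12 × 7.563 × 10^8 m² × 3.6 m = 3.267 × 10^8 m³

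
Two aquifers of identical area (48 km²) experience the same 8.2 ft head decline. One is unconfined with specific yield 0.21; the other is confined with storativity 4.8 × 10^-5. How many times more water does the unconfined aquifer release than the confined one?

A = 48 km² = 4.8 × 10^7 m²
Δh = 8.2 ft = 2.499 m
Unconfined: ΔV_u = Sy × A × Δh = 0.21 × 4.8 × 10^7 × 2.499 = 2.519 × 10^7 m³
Confined: ΔV_c = S × A × Δh = 4.8 × 10^-5 × 4.8 × 10^7 × 2.499 = 5759 m³
Ratio = ΔV_u / ΔV_c = Sy / S = 0.21 / 4.8 × 10^-5 = 4375

ΔV_u / ΔV_c ≈ 4380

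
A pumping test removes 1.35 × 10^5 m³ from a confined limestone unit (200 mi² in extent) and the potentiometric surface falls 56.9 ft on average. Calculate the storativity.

A = 200 mi² = 5.18 × 10^8 m²
Δh = 56.9 ft = 17.34 m
S = ΔV / (A × Δh) = 1.35 × 10^5 m³ / (5.18 × 10^8 m² × 17.34 m) = 1.503 × 10^-5

S ≈ 1.5 × 10^-5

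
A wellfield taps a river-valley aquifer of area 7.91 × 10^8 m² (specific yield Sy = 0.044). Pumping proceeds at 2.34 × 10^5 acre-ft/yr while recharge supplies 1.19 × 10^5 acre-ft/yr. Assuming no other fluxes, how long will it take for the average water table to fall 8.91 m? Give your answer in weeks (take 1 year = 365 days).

t ≈ 114 weeks

ΔV = Sy × A × Δh = 0.044 × 7.91 × 10^8 × 8.91 = 3.101 × 10^8 m³
Net withdrawal = 2.34 × 10^5 − 1.19 × 10^5 = 1.15 × 10^5 acre-ft/yr = 3.886 × 10^5 m³/d
t = ΔV / Q = 3.101 × 10^8 m³ / 3.886 × 10^5 m³/d = 797.9 d
t = 797.9 d ≈ 114 weeks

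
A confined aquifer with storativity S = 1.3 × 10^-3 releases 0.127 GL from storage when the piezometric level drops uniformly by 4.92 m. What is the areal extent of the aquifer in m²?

ΔV = 0.127 GL = 1.27 × 10^5 m³
A = ΔV / (S × Δh) = 1.27 × 10^5 / (0.0013 × 4.92) = 1.986 × 10^7 m²

A ≈ 1.99 × 10^7 m²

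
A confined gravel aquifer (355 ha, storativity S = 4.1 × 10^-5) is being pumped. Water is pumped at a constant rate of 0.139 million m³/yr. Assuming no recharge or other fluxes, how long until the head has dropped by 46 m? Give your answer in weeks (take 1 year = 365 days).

t ≈ 2.51 weeks

A = 355 ha = 3.55 × 10^6 m²
ΔV = S × A × Δh = 4.1 × 10^-5 × 3.55 × 10^6 × 46 = 6695 m³
Q = 0.139 million m³/yr = 380.8 m³/d
t = ΔV / Q = 6695 m³ / 380.8 m³/d = 17.58 d
t = 17.58 d ≈ 2.512 weeks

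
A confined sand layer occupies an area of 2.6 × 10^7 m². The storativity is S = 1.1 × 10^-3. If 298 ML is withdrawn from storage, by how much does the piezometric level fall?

Δh ≈ 10.4 m

ΔV = 298 ML = 2.98 × 10^5 m³
Δh = ΔV / (S × A) = 2.98 × 10^5 m³ / (0.0011 × 2.6 × 10^7 m²) = 10.42 m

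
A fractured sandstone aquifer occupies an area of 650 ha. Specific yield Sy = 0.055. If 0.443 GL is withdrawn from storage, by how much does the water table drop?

A = 650 ha = 6.5 × 10^6 m²
ΔV = 0.443 GL = 4.43 × 10^5 m³
Δh = ΔV / (Sy × A) = 4.43 × 10^5 m³ / (0.055 × 6.5 × 10^6 m²) = 1.239 m

Δh ≈ 1.24 m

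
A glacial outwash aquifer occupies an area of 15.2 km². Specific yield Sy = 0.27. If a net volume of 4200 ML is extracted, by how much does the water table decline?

Δh ≈ 1.02 m

A = 15.2 km² = 1.52 × 10^7 m²
ΔV = 4200 ML = 4.2 × 10^6 m³
Δh = ΔV / (Sy × A) = 4.2 × 10^6 m³ / (0.27 × 1.52 × 10^7 m²) = 1.023 m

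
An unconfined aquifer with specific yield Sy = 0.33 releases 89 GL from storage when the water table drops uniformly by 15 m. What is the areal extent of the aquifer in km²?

A ≈ 18 km²

ΔV = 89 GL = 8.9 × 10^7 m³
A = ΔV / (Sy × Δh) = 8.9 × 10^7 / (0.33 × 15) = 1.798 × 10^7 m²
A = 1.798 × 10^7 m² = 17.98 km²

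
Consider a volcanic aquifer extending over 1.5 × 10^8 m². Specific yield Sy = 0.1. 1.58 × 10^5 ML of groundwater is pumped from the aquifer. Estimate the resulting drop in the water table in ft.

ΔV = 1.58 × 10^5 ML = 1.58 × 10^8 m³
Δh = ΔV / (Sy × A) = 1.58 × 10^8 m³ / (0.1 × 1.5 × 10^8 m²) = 10.53 m
Δh = 10.53 m = 34.56 ft

Δh ≈ 34.6 ft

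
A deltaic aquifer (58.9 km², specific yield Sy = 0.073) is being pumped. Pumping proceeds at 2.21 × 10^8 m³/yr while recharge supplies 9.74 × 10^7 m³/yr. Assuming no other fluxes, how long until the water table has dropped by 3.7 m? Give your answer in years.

t ≈ 0.129 years

A = 58.9 km² = 5.89 × 10^7 m²
ΔV = Sy × A × Δh = 0.073 × 5.89 × 10^7 × 3.7 = 1.591 × 10^7 m³
Net withdrawal = 2.21 × 10^8 − 9.74 × 10^7 = 1.236 × 10^8 m³/yr = 3.386 × 10^5 m³/d
t = ΔV / Q = 1.591 × 10^7 m³ / 3.386 × 10^5 m³/d = 46.98 d
t = 46.98 d ≈ 0.1287 years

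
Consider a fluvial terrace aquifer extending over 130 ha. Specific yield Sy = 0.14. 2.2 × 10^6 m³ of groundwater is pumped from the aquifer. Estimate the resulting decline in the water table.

A = 130 ha = 1.3 × 10^6 m²
Δh = ΔV / (Sy × A) = 2.2 × 10^6 m³ / (0.14 × 1.3 × 10^6 m²) = 12.09 m

Δh ≈ 12.1 m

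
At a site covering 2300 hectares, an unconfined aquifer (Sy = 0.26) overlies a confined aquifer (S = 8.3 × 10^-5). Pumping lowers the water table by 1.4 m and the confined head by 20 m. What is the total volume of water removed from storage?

ΔV ≈ 8.41 × 10^6 m³

A = 2300 hectares = 2.3 × 10^7 m²
Unconfined: ΔV_u = Sy × A × Δh_u = 0.26 × 2.3 × 10^7 × 1.4 = 8.372 × 10^6 m³
Confined: ΔV_c = S × A × Δh_c = 8.3 × 10^-5 × 2.3 × 10^7 × 20 = 38180 m³
Total ΔV = 8.372 × 10^6 + 38180 = 8.41 × 10^6 m³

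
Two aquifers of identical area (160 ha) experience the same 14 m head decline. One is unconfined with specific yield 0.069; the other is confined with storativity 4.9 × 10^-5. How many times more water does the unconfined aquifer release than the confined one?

ΔV_u / ΔV_c ≈ 1410

A = 160 ha = 1.6 × 10^6 m²
Unconfined: ΔV_u = Sy × A × Δh = 0.069 × 1.6 × 10^6 × 14 = 1.546 × 10^6 m³
Confined: ΔV_c = S × A × Δh = 4.9 × 10^-5 × 1.6 × 10^6 × 14 = 1098 m³
Ratio = ΔV_u / ΔV_c = Sy / S = 0.069 / 4.9 × 10^-5 = 1408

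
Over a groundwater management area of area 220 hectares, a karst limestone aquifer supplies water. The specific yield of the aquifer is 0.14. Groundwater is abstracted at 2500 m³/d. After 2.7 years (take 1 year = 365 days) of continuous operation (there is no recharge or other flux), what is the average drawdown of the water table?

Δh ≈ 8 m

A = 220 hectares = 2.2 × 10^6 m²
t = 2.7 years = 985.5 d
ΔV = Q × t = 2500 m³/d × 985.5 d = 2.464 × 10^6 m³
Δh = ΔV / (Sy × A) = 2.464 × 10^6 / (0.14 × 2.2 × 10^6) = 7.999 m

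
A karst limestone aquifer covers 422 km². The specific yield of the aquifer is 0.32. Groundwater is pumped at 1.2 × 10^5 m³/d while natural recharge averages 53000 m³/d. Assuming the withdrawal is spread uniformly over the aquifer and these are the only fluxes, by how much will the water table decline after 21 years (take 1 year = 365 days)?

Δh ≈ 3.8 m

A = 422 km² = 4.22 × 10^8 m²
Net abstraction = 1.2 × 10^5 − 53000 = 67000 m³/d
t = 21 years = 7665 d
ΔV = Q × t = 67000 m³/d × 7665 d = 5.136 × 10^8 m³
Δh = ΔV / (Sy × A) = 5.136 × 10^8 / (0.32 × 4.22 × 10^8) = 3.803 m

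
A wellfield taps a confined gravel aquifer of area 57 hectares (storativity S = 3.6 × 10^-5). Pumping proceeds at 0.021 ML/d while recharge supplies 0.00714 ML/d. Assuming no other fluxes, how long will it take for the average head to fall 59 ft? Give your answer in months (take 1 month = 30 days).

A = 57 hectares = 5.7 × 10^5 m²
Δh = 59 ft = 17.98 m
ΔV = S × A × Δh = 3.6 × 10^-5 × 5.7 × 10^5 × 17.98 = 369 m³
Net withdrawal = 0.021 − 0.00714 = 0.01386 ML/d = 13.86 m³/d
t = ΔV / Q = 369 m³ / 13.86 m³/d = 26.62 d
t = 26.62 d ≈ 0.8875 months

t ≈ 0.887 months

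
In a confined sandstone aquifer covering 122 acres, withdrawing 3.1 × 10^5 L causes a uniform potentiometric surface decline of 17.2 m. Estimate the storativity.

S ≈ 3.7 × 10^-5

A = 122 acres = 4.937 × 10^5 m²
ΔV = 3.1 × 10^5 L = 310 m³
S = ΔV / (A × Δh) = 310 m³ / (4.937 × 10^5 m² × 17.2 m) = 3.651 × 10^-5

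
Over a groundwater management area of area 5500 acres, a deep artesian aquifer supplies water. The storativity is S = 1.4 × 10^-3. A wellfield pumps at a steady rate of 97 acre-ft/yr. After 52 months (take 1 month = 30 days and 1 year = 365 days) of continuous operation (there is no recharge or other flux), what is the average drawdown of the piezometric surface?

Δh ≈ 16.4 m

A = 5500 acres = 2.226 × 10^7 m²
Q = 97 acre-ft/yr = 327.8 m³/d
t = 52 months = 1560 d
ΔV = Q × t = 327.8 m³/d × 1560 d = 5.114 × 10^5 m³
Δh = ΔV / (S × A) = 5.114 × 10^5 / (0.0014 × 2.226 × 10^7) = 16.41 m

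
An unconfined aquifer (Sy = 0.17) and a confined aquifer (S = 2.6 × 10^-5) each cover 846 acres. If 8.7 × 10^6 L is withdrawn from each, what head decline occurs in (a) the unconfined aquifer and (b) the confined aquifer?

A = 846 acres = 3.424 × 10^6 m²
ΔV = 8.7 × 10^6 L = 8700 m³
Unconfined: Δh_u = ΔV/(Sy·A) = 8700/(0.17 × 3.424 × 10^6) = 0.01495 m
Confined: Δh_c = ΔV/(S·A) = 8700/(2.6 × 10^-5 × 3.424 × 10^6) = 97.74 m

Δh_u ≈ 0.0149 m; Δh_c ≈ 97.7 m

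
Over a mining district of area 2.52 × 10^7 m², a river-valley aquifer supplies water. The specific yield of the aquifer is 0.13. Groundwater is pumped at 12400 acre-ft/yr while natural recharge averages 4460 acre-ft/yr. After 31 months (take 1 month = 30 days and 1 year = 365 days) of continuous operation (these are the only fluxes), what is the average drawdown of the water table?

Δh ≈ 7.62 m

Net abstraction = 12400 − 4460 = 7940 acre-ft/yr
Q_net = 7940 acre-ft/yr = 26830 m³/d
t = 31 months = 930 d
ΔV = Q × t = 26830 m³/d × 930 d = 2.495 × 10^7 m³
Δh = ΔV / (Sy × A) = 2.495 × 10^7 / (0.13 × 2.52 × 10^7) = 7.617 m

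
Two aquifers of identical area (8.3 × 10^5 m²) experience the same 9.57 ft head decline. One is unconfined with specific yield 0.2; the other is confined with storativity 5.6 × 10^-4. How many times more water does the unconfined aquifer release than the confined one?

ΔV_u / ΔV_c ≈ 357

Δh = 9.57 ft = 2.917 m
Unconfined: ΔV_u = Sy × A × Δh = 0.2 × 8.3 × 10^5 × 2.917 = 4.842 × 10^5 m³
Confined: ΔV_c = S × A × Δh = 5.6 × 10^-4 × 8.3 × 10^5 × 2.917 = 1356 m³
Ratio = ΔV_u / ΔV_c = Sy / S = 0.2 / 5.6 × 10^-4 = 357.1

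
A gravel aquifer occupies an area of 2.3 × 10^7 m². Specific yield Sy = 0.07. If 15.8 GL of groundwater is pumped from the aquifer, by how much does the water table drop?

ΔV = 15.8 GL = 1.58 × 10^7 m³
Δh = ΔV / (Sy × A) = 1.58 × 10^7 m³ / (0.07 × 2.3 × 10^7 m²) = 9.814 m

Δh ≈ 9.81 m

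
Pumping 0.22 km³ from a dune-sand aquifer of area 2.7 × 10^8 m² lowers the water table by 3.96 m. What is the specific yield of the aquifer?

Sy ≈ 0.21

ΔV = 0.22 km³ = 2.2 × 10^8 m³
Sy = ΔV / (A × Δh) = 2.2 × 10^8 m³ / (2.7 × 10^8 m² × 3.96 m) = 0.2058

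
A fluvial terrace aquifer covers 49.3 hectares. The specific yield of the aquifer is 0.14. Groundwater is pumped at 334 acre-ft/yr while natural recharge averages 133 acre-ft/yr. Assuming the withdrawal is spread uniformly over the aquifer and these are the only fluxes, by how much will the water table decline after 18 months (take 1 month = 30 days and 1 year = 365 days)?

A = 49.3 hectares = 4.93 × 10^5 m²
Net abstraction = 334 − 133 = 201 acre-ft/yr
Q_net = 201 acre-ft/yr = 679.3 m³/d
t = 18 months = 540 d
ΔV = Q × t = 679.3 m³/d × 540 d = 3.668 × 10^5 m³
Δh = ΔV / (Sy × A) = 3.668 × 10^5 / (0.14 × 4.93 × 10^5) = 5.314 m

Δh ≈ 5.31 m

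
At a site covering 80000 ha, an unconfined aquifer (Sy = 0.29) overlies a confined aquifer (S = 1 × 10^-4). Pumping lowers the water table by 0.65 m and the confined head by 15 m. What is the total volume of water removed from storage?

A = 80000 ha = 8 × 10^8 m²
Unconfined: ΔV_u = Sy × A × Δh_u = 0.29 × 8 × 10^8 × 0.65 = 1.508 × 10^8 m³
Confined: ΔV_c = S × A × Δh_c = 1 × 10^-4 × 8 × 10^8 × 15 = 1.2 × 10^6 m³
Total ΔV = 1.508 × 10^8 + 1.2 × 10^6 = 1.52 × 10^8 m³

ΔV ≈ 1.52 × 10^8 m³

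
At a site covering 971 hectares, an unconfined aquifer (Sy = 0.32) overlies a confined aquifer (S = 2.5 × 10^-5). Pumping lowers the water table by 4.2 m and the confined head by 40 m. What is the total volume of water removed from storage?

A = 971 hectares = 9.71 × 10^6 m²
Unconfined: ΔV_u = Sy × A × Δh_u = 0.32 × 9.71 × 10^6 × 4.2 = 1.305 × 10^7 m³
Confined: ΔV_c = S × A × Δh_c = 2.5 × 10^-5 × 9.71 × 10^6 × 40 = 9710 m³
Total ΔV = 1.305 × 10^7 + 9710 = 1.306 × 10^7 m³

ΔV ≈ 1.31 × 10^7 m³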